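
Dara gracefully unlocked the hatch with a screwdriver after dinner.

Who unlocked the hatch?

Dara

'Dara' marks the agent of the unlocking event.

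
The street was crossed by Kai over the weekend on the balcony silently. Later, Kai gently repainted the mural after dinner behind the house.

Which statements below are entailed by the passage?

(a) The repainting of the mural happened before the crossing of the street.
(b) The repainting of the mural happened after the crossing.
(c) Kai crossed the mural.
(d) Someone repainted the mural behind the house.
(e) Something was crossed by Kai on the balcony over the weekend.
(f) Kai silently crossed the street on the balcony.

(a) Not entailed — the narrative places the crossing before the repainting, not after.
(b) Entailed — the narrative places the crossing before the repainting.
(c) Not entailed — Kai crossed the street, not the mural; the mural belongs to the repainting event.
(d) Entailed — the original entails any weakening of itself; this just drops 'gently', 'after dinner' and generalizes the agent.
(e) Entailed — the original entails any weakening of itself; this just drops 'silently' and generalizes the patient.
(f) Entailed — the original entails any weakening of itself; this just drops 'over the weekend'.

(b), (d), (e), (f)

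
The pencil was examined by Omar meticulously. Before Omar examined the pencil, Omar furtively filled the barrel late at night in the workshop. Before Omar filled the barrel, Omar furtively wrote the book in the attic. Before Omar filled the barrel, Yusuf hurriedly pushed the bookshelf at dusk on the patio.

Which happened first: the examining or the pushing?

The connectives place the pushing before the examining.

the pushing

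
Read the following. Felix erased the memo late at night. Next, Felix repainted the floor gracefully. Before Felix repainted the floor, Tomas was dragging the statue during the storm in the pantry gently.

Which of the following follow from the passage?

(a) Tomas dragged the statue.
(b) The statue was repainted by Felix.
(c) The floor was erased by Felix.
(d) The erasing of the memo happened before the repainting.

(a), (d)

(a) Entailed — 'drag' is an activity; 'was dragging' entails that some dragging happened, so 'dragged' holds.
(b) Not entailed — Felix repainted the floor, not the statue; the statue belongs to the dragging event.
(c) Not entailed — Felix erased the memo, not the floor; the floor belongs to the repainting event.
(d) Entailed — the narrative places the erasing before the repainting.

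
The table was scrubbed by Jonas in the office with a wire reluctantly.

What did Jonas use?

'with a wire' marks the instrument of the scrubbing event.

a wire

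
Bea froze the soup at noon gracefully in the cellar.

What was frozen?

'the soup' marks the patient of the freezing event.

the soup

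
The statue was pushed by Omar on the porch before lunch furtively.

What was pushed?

'the statue' marks the patient of the pushing event.

the statue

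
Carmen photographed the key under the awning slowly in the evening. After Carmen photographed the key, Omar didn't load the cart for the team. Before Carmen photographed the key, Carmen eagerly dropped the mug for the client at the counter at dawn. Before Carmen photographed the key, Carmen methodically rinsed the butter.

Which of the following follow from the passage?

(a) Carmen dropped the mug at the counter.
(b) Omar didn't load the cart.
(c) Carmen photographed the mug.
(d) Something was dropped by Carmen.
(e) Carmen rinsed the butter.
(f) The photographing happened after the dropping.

(a), (d), (e), (f)

(a) Entailed — this follows by dropping conjuncts from the dropping event's description.
(b) Not entailed — dropping 'for the team' under negation is not valid — the original leaves open that Omar loaded the cart some other way.
(c) Not entailed — Carmen photographed the key, not the mug; the mug belongs to the dropping event.
(d) Entailed — dropping 'for the client', 'at the counter', 'eagerly', 'at dawn' and generalizing the patient leaves a sub-description the original still satisfies.
(e) Entailed — the original entails any weakening of itself; this just drops 'methodically'.
(f) Entailed — the narrative places the dropping before the photographing.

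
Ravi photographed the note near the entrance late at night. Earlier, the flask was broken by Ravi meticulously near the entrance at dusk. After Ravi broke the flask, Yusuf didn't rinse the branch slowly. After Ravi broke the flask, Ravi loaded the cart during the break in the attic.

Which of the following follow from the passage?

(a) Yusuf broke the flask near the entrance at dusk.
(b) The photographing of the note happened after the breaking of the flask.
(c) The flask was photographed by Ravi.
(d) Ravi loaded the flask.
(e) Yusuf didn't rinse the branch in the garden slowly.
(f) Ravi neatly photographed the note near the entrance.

(a) Not entailed — the passage has Ravi breaking the flask, not Yusuf.
(b) Entailed — the narrative places the breaking before the photographing.
(c) Not entailed — Ravi photographed the note, not the flask; the flask belongs to the breaking event.
(d) Not entailed — Ravi loaded the cart, not the flask; the flask belongs to the breaking event.
(e) Entailed — under negation, adding a further restriction is entailed: if no such rinsing event occurred, none occurred in the garden either.
(f) Not entailed — 'neatly' adds information not in the original event.

(b), (e)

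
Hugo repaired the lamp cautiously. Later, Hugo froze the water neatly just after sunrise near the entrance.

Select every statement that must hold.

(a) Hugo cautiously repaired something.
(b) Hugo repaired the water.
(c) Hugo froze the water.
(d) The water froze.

(a) Entailed — generalizing the patient leaves a sub-description the original still satisfies.
(b) Not entailed — Hugo repaired the lamp, not the water; the water belongs to the freezing event.
(c) Entailed — the original entails any weakening of itself; this just drops 'neatly', 'near the entrance', 'just after sunrise'.
(d) Entailed — 'Hugo froze the water' is causative; it entails the inchoative 'the water froze'.

(a), (c), (d)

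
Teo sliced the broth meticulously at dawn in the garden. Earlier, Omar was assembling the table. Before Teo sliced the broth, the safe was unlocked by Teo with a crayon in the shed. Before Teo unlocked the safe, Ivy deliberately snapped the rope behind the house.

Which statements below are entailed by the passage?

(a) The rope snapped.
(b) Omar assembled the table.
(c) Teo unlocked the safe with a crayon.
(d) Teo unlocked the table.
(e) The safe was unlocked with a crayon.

(a), (c), (e)

(a) Entailed — 'Ivy snapped the rope' is causative; it entails the inchoative 'the rope snapped'.
(b) Not entailed — 'was assembling' is progressive on an accomplishment; it does not entail the completed 'assembled'.
(c) Entailed — dropping 'in the shed' leaves a sub-description the original still satisfies.
(d) Not entailed — Teo unlocked the safe, not the table; the table belongs to the assembling event.
(e) Entailed — this follows by dropping conjuncts from the unlocking event's description.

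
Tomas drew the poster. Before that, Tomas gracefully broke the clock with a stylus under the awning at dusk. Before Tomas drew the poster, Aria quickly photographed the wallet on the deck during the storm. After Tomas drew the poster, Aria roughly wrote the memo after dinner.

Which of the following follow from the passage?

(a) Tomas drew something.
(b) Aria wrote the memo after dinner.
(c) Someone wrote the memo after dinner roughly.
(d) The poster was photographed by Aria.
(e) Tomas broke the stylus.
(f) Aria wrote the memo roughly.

(a), (b), (c), (f)

(a) Entailed — the original entails any weakening of itself; this just generalizes the patient.
(b) Entailed — the original entails any weakening of itself; this just drops 'roughly'.
(c) Entailed — every conjunct here is already in the original writing event.
(d) Not entailed — Aria photographed the wallet, not the poster; the poster belongs to the drawing event.
(e) Not entailed — the stylus is the instrument, not what was broken.
(f) Entailed — the original entails any weakening of itself; this just drops 'after dinner'.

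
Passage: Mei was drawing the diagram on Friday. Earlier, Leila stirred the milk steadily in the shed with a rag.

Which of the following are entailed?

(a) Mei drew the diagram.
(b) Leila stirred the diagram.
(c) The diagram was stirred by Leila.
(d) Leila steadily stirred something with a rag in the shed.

(a) Not entailed — 'was drawing' is progressive on an accomplishment; it does not entail the completed 'drew'.
(b) Not entailed — Leila stirred the milk, not the diagram; the diagram belongs to the drawing event.
(c) Not entailed — Leila stirred the milk, not the diagram; the diagram belongs to the drawing event.
(d) Entailed — the original entails any weakening of itself; this just generalizes the patient.

(d)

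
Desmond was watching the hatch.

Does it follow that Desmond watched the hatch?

yes

'watch' is atelic; if Desmond was watching the hatch, then Desmond watched the hatch (for some time).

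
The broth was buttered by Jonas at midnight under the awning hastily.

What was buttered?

the broth

'the broth' marks the patient of the buttering event.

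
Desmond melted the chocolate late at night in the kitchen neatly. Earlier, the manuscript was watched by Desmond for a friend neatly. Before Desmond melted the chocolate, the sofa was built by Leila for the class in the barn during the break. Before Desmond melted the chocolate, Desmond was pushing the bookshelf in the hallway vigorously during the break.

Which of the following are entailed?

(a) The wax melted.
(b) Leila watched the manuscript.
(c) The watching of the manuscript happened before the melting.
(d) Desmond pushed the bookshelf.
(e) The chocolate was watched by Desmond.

(c), (d)

(a) Not entailed — the chocolate is what melted, not the wax.
(b) Not entailed — the passage has Desmond watching the manuscript, not Leila.
(c) Entailed — the narrative places the watching before the melting.
(d) Entailed — 'push' is an activity; 'was pushing' entails that some pushing happened, so 'pushed' holds.
(e) Not entailed — Desmond watched the manuscript, not the chocolate; the chocolate belongs to the melting event.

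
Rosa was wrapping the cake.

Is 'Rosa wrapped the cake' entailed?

no

'was wrapping' is progressive; for an accomplishment like 'wrap the cake', it doesn't entail completion.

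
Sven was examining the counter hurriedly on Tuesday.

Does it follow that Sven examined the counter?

yes

'examine' is atelic; if Sven was examining the counter, then Sven examined the counter (for some time).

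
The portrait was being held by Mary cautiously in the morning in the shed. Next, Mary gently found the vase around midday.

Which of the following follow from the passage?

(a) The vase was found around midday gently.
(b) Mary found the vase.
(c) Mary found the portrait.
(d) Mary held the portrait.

(a), (b), (d)

(a) Entailed — every conjunct here is already in the original finding event.
(b) Entailed — this follows by dropping conjuncts from the finding event's description.
(c) Not entailed — Mary found the vase, not the portrait; the portrait belongs to the holding event.
(d) Entailed — 'hold' is an activity; 'was holding' entails that some holding happened, so 'held' holds.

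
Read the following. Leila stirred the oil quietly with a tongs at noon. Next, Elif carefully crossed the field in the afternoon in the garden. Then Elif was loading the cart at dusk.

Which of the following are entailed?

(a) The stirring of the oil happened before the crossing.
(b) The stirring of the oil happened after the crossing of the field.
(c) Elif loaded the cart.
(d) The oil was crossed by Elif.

(a) Entailed — the narrative places the stirring before the crossing.
(b) Not entailed — the narrative places the stirring before the crossing, not after.
(c) Not entailed — 'was loading' is progressive on an accomplishment; it does not entail the completed 'loaded'.
(d) Not entailed — Elif crossed the field, not the oil; the oil belongs to the stirring event.

(a)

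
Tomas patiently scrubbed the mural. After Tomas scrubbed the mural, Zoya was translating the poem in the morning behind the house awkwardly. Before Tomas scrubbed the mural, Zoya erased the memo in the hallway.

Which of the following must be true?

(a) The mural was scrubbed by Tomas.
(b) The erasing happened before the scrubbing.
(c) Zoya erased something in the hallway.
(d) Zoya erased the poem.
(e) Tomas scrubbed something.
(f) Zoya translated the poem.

(a), (b), (c), (e)

(a) Entailed — this follows by dropping conjuncts from the scrubbing event's description.
(b) Entailed — the narrative places the erasing before the scrubbing.
(c) Entailed — the original entails any weakening of itself; this just generalizes the patient.
(d) Not entailed — Zoya erased the memo, not the poem; the poem belongs to the translating event.
(e) Entailed — this follows by dropping conjuncts from the scrubbing event's description.
(f) Not entailed — 'was translating' is progressive on an accomplishment; it does not entail the completed 'translated'.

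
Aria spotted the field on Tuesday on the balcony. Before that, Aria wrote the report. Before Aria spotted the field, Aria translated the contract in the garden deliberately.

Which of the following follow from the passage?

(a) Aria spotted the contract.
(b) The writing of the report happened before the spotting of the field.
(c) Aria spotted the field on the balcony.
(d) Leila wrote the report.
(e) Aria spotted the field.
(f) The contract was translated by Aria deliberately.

(b), (c), (e), (f)

(a) Not entailed — Aria spotted the field, not the contract; the contract belongs to the translating event.
(b) Entailed — the narrative places the writing before the spotting.
(c) Entailed — this follows by dropping conjuncts from the spotting event's description.
(d) Not entailed — the passage has Aria writing the report, not Leila.
(e) Entailed — this follows by dropping conjuncts from the spotting event's description.
(f) Entailed — every conjunct here is already in the original translating event.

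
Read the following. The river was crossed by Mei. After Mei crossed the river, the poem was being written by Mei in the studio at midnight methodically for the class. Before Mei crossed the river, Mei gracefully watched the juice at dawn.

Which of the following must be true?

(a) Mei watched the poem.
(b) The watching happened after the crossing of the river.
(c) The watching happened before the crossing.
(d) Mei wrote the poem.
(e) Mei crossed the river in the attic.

(a) Not entailed — Mei watched the juice, not the poem; the poem belongs to the writing event.
(b) Not entailed — the narrative places the watching before the crossing, not after.
(c) Entailed — the narrative places the watching before the crossing.
(d) Not entailed — 'was writing' is progressive on an accomplishment; it does not entail the completed 'wrote'.
(e) Not entailed — 'in the attic' adds information not in the original event.

(c)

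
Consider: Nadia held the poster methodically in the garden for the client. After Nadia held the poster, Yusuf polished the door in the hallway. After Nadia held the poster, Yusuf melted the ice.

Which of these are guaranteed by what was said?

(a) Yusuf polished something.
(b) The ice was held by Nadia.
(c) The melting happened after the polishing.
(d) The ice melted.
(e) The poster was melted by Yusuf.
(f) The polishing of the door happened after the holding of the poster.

(a) Entailed — the original entails any weakening of itself; this just drops 'in the hallway' and generalizes the patient.
(b) Not entailed — Nadia held the poster, not the ice; the ice belongs to the melting event.
(c) Not entailed — the narrative doesn't order the polishing relative to the melting.
(d) Entailed — 'Yusuf melted the ice' is causative; it entails the inchoative 'the ice melted'.
(e) Not entailed — Yusuf melted the ice, not the poster; the poster belongs to the holding event.
(f) Entailed — the narrative places the holding before the polishing.

(a), (d), (f)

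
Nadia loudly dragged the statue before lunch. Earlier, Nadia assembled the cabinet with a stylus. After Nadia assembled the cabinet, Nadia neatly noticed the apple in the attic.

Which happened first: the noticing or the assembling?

the assembling

The connectives place the assembling before the noticing.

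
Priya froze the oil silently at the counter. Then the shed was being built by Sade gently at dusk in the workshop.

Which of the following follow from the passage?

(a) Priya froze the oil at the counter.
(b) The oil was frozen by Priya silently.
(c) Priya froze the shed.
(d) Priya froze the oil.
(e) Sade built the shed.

(a), (b), (d)

(a) Entailed — the original entails any weakening of itself; this just drops 'silently'.
(b) Entailed — the original entails any weakening of itself; this just drops 'at the counter'.
(c) Not entailed — Priya froze the oil, not the shed; the shed belongs to the building event.
(d) Entailed — every conjunct here is already in the original freezing event.
(e) Not entailed — 'was building' is progressive on an accomplishment; it does not entail the completed 'built'.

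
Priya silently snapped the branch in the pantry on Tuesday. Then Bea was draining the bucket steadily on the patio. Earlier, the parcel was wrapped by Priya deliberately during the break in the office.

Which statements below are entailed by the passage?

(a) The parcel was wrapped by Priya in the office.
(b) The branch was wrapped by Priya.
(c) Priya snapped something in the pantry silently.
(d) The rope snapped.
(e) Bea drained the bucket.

(a), (c)

(a) Entailed — the original entails any weakening of itself; this just drops 'during the break', 'deliberately'.
(b) Not entailed — Priya wrapped the parcel, not the branch; the branch belongs to the snapping event.
(c) Entailed — this follows by dropping conjuncts from the snapping event's description.
(d) Not entailed — the branch is what snapped, not the rope.
(e) Not entailed — 'was draining' is progressive on an accomplishment; it does not entail the completed 'drained'.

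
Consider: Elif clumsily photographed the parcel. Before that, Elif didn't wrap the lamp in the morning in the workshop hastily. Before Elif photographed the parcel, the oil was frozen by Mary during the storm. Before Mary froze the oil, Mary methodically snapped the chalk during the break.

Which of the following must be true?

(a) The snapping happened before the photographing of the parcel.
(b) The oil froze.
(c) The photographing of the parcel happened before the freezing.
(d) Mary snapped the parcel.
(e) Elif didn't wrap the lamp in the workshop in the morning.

(a), (b)

(a) Entailed — the narrative places the snapping before the photographing.
(b) Entailed — 'Mary froze the oil' is causative; it entails the inchoative 'the oil froze'.
(c) Not entailed — the narrative places the freezing before the photographing, not after.
(d) Not entailed — Mary snapped the chalk, not the parcel; the parcel belongs to the photographing event.
(e) Not entailed — dropping 'hastily' under negation is not valid — the original leaves open that Elif wrapped the lamp some other way.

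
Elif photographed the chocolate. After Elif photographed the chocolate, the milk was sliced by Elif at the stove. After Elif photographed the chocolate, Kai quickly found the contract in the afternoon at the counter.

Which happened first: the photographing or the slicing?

the photographing

The connectives place the photographing before the slicing.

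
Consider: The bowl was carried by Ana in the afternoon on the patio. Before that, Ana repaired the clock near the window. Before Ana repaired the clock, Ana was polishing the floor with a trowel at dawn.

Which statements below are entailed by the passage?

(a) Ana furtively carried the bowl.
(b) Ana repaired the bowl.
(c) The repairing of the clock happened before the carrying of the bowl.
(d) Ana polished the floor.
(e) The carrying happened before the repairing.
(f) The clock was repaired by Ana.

(a) Not entailed — 'furtively' adds information not in the original event.
(b) Not entailed — Ana repaired the clock, not the bowl; the bowl belongs to the carrying event.
(c) Entailed — the narrative places the repairing before the carrying.
(d) Entailed — 'polish' is an activity; 'was polishing' entails that some polishing happened, so 'polished' holds.
(e) Not entailed — the narrative places the repairing before the carrying, not after.
(f) Entailed — the original entails any weakening of itself; this just drops 'near the window'.

(c), (d), (f)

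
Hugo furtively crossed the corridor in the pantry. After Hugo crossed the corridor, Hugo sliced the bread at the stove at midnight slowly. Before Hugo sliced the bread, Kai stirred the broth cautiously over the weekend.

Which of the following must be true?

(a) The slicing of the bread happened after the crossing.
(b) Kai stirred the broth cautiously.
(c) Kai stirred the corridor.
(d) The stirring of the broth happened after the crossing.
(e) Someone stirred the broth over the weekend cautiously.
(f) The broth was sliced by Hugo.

(a) Entailed — the narrative places the crossing before the slicing.
(b) Entailed — every conjunct here is already in the original stirring event.
(c) Not entailed — Kai stirred the broth, not the corridor; the corridor belongs to the crossing event.
(d) Not entailed — the narrative doesn't order the crossing relative to the stirring.
(e) Entailed — this follows by dropping conjuncts from the stirring event's description.
(f) Not entailed — Hugo sliced the bread, not the broth; the broth belongs to the stirring event.

(a), (b), (e)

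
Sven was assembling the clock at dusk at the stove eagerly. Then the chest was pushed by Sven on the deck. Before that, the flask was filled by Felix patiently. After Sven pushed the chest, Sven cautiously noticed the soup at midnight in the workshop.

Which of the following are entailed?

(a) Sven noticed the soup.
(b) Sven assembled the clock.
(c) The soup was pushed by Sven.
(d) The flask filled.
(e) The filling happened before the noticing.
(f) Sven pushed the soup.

(a), (d), (e)

(a) Entailed — the original entails any weakening of itself; this just drops 'cautiously', 'at midnight', 'in the workshop'.
(b) Not entailed — 'was assembling' is progressive on an accomplishment; it does not entail the completed 'assembled'.
(c) Not entailed — Sven pushed the chest, not the soup; the soup belongs to the noticing event.
(d) Entailed — 'Felix filled the flask' is causative; it entails the inchoative 'the flask filled'.
(e) Entailed — the narrative places the filling before the noticing.
(f) Not entailed — Sven pushed the chest, not the soup; the soup belongs to the noticing event.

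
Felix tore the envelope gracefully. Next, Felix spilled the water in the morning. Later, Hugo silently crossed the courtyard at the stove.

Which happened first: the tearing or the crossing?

The connectives place the tearing before the crossing.

the tearing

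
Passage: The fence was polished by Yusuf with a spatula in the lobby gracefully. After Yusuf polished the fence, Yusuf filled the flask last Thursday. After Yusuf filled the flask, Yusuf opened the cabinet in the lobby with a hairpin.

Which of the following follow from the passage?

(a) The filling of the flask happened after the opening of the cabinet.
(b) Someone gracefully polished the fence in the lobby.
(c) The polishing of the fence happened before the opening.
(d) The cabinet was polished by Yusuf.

(a) Not entailed — the narrative places the filling before the opening, not after.
(b) Entailed — the original entails any weakening of itself; this just drops 'with a spatula' and generalizes the agent.
(c) Entailed — the narrative places the polishing before the opening.
(d) Not entailed — Yusuf polished the fence, not the cabinet; the cabinet belongs to the opening event.

(b), (c)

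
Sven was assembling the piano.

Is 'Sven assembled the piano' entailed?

no

'was assembling' is progressive; for an accomplishment like 'assemble the piano', it doesn't entail completion.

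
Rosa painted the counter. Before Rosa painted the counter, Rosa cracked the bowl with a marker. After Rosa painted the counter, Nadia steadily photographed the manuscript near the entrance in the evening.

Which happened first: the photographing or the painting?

The connectives place the painting before the photographing.

the painting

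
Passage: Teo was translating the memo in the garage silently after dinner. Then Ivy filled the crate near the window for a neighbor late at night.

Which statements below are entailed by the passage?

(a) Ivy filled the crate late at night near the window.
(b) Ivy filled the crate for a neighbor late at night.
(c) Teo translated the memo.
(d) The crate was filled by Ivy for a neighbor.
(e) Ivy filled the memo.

(a) Entailed — dropping 'for a neighbor' leaves a sub-description the original still satisfies.
(b) Entailed — every conjunct here is already in the original filling event.
(c) Not entailed — 'was translating' is progressive on an accomplishment; it does not entail the completed 'translated'.
(d) Entailed — this follows by dropping conjuncts from the filling event's description.
(e) Not entailed — Ivy filled the crate, not the memo; the memo belongs to the translating event.

(a), (b), (d)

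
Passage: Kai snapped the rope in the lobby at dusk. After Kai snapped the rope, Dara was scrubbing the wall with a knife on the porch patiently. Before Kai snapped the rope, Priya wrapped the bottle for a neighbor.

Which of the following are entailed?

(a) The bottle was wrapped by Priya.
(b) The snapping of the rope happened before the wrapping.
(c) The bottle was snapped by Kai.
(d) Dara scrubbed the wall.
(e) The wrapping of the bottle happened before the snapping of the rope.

(a) Entailed — the original entails any weakening of itself; this just drops 'for a neighbor'.
(b) Not entailed — the narrative places the wrapping before the snapping, not after.
(c) Not entailed — Kai snapped the rope, not the bottle; the bottle belongs to the wrapping event.
(d) Entailed — 'scrub' is an activity; 'was scrubbing' entails that some scrubbing happened, so 'scrubbed' holds.
(e) Entailed — the narrative places the wrapping before the snapping.

(a), (d), (e)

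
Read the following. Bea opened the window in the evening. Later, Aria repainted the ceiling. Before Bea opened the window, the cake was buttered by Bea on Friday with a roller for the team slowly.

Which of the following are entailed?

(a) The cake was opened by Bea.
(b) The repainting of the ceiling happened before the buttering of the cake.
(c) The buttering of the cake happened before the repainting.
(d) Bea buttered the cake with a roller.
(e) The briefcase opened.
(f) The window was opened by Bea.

(c), (d), (f)

(a) Not entailed — Bea opened the window, not the cake; the cake belongs to the buttering event.
(b) Not entailed — the narrative places the buttering before the repainting, not after.
(c) Entailed — the narrative places the buttering before the repainting.
(d) Entailed — dropping 'for the team', 'on Friday', 'slowly' leaves a sub-description the original still satisfies.
(e) Not entailed — the window is what opened, not the briefcase.
(f) Entailed — this follows by dropping conjuncts from the opening event's description.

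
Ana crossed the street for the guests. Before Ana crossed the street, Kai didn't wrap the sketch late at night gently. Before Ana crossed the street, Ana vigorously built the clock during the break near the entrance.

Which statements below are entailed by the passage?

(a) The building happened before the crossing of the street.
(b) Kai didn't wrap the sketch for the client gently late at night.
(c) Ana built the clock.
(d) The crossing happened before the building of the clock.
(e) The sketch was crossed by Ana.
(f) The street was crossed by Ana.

(a) Entailed — the narrative places the building before the crossing.
(b) Entailed — under negation, adding a further restriction is entailed: if no such wrapping event occurred, none occurred for the client either.
(c) Entailed — this follows by dropping conjuncts from the building event's description.
(d) Not entailed — the narrative places the building before the crossing, not after.
(e) Not entailed — Ana crossed the street, not the sketch; the sketch belongs to the wrapping event.
(f) Entailed — the original entails any weakening of itself; this just drops 'for the guests'.

(a), (b), (c), (f)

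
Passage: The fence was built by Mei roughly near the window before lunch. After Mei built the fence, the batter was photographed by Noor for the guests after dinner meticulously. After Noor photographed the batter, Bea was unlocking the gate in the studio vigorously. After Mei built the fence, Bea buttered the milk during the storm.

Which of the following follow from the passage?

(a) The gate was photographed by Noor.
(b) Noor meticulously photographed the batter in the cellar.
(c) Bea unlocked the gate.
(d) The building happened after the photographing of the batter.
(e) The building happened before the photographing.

(e)

(a) Not entailed — Noor photographed the batter, not the gate; the gate belongs to the unlocking event.
(b) Not entailed — 'in the cellar' adds information not in the original event.
(c) Not entailed — 'was unlocking' is progressive on an accomplishment; it does not entail the completed 'unlocked'.
(d) Not entailed — the narrative places the building before the photographing, not after.
(e) Entailed — the narrative places the building before the photographing.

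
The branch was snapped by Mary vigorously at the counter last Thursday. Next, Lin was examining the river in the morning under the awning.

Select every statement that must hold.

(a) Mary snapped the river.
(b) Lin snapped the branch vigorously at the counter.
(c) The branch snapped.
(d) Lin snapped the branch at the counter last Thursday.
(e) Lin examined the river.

(c), (e)

(a) Not entailed — Mary snapped the branch, not the river; the river belongs to the examining event.
(b) Not entailed — the passage has Mary snapping the branch, not Lin.
(c) Entailed — 'Mary snapped the branch' is causative; it entails the inchoative 'the branch snapped'.
(d) Not entailed — the passage has Mary snapping the branch, not Lin.
(e) Entailed — 'examine' is an activity; 'was examining' entails that some examining happened, so 'examined' holds.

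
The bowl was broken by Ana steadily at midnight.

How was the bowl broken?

steadily

'steadily' marks the manner of the breaking event.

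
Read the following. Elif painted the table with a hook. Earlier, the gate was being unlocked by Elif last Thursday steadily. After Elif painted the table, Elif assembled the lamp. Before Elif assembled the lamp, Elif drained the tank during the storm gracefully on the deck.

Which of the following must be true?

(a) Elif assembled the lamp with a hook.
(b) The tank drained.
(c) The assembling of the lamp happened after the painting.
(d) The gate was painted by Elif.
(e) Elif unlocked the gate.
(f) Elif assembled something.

(a) Not entailed — 'with a hook' adds information not in the original event.
(b) Entailed — 'Elif drained the tank' is causative; it entails the inchoative 'the tank drained'.
(c) Entailed — the narrative places the painting before the assembling.
(d) Not entailed — Elif painted the table, not the gate; the gate belongs to the unlocking event.
(e) Not entailed — 'was unlocking' is progressive on an accomplishment; it does not entail the completed 'unlocked'.
(f) Entailed — every conjunct here is already in the original assembling event.

(b), (c), (f)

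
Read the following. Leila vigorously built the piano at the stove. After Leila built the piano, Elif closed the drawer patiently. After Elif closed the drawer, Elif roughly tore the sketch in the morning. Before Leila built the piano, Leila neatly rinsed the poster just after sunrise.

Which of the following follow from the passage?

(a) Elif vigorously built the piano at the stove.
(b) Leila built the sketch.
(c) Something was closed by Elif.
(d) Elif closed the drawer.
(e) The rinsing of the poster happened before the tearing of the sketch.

(a) Not entailed — the passage has Leila building the piano, not Elif.
(b) Not entailed — Leila built the piano, not the sketch; the sketch belongs to the tearing event.
(c) Entailed — every conjunct here is already in the original closing event.
(d) Entailed — dropping 'patiently' leaves a sub-description the original still satisfies.
(e) Entailed — the narrative places the rinsing before the tearing.

(c), (d), (e)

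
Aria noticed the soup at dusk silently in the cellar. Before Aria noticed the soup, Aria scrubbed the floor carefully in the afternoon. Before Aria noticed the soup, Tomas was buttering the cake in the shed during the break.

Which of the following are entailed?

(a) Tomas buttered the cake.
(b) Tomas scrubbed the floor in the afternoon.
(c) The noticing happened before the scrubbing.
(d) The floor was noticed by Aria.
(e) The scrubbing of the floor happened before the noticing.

(a) Not entailed — 'was buttering' is progressive on an accomplishment; it does not entail the completed 'buttered'.
(b) Not entailed — the passage has Aria scrubbing the floor, not Tomas.
(c) Not entailed — the narrative places the scrubbing before the noticing, not after.
(d) Not entailed — Aria noticed the soup, not the floor; the floor belongs to the scrubbing event.
(e) Entailed — the narrative places the scrubbing before the noticing.

(e)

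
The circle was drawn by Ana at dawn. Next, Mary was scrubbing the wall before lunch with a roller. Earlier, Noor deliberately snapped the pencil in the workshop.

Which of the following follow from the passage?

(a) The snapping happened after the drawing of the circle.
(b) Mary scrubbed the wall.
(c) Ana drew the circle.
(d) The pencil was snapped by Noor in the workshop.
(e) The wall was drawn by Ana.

(a) Not entailed — the narrative doesn't order the drawing relative to the snapping.
(b) Entailed — 'scrub' is an activity; 'was scrubbing' entails that some scrubbing happened, so 'scrubbed' holds.
(c) Entailed — dropping 'at dawn' leaves a sub-description the original still satisfies.
(d) Entailed — every conjunct here is already in the original snapping event.
(e) Not entailed — Ana drew the circle, not the wall; the wall belongs to the scrubbing event.

(b), (c), (d)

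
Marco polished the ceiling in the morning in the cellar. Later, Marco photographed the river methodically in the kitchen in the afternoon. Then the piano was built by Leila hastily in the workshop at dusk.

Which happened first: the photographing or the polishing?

The connectives place the polishing before the photographing.

the polishing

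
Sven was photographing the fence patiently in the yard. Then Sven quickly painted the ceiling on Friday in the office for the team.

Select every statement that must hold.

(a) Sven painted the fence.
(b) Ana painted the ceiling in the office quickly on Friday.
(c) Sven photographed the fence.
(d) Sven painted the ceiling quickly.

(a) Not entailed — Sven painted the ceiling, not the fence; the fence belongs to the photographing event.
(b) Not entailed — the passage has Sven painting the ceiling, not Ana.
(c) Not entailed — 'was photographing' is progressive on an accomplishment; it does not entail the completed 'photographed'.
(d) Entailed — dropping 'in the office', 'for the team', 'on Friday' leaves a sub-description the original still satisfies.

(d)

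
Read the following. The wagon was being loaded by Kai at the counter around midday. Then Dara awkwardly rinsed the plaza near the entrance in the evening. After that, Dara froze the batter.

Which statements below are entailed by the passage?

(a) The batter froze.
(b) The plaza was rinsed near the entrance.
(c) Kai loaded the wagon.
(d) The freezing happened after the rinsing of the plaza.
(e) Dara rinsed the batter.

(a) Entailed — 'Dara froze the batter' is causative; it entails the inchoative 'the batter froze'.
(b) Entailed — the original entails any weakening of itself; this just drops 'in the evening', 'awkwardly' and generalizes the agent.
(c) Not entailed — 'was loading' is progressive on an accomplishment; it does not entail the completed 'loaded'.
(d) Entailed — the narrative places the rinsing before the freezing.
(e) Not entailed — Dara rinsed the plaza, not the batter; the batter belongs to the freezing event.

(a), (b), (d)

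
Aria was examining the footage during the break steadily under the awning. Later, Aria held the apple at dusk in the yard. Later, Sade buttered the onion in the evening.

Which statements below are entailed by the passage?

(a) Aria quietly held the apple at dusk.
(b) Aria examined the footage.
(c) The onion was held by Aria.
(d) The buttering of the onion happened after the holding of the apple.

(b), (d)

(a) Not entailed — 'quietly' adds information not in the original event.
(b) Entailed — 'examine' is an activity; 'was examining' entails that some examining happened, so 'examined' holds.
(c) Not entailed — Aria held the apple, not the onion; the onion belongs to the buttering event.
(d) Entailed — the narrative places the holding before the buttering.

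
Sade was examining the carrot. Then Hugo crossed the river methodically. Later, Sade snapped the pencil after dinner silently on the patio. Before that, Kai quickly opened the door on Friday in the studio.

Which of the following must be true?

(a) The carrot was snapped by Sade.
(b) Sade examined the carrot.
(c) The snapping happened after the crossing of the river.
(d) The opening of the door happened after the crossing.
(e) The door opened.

(a) Not entailed — Sade snapped the pencil, not the carrot; the carrot belongs to the examining event.
(b) Entailed — 'examine' is an activity; 'was examining' entails that some examining happened, so 'examined' holds.
(c) Entailed — the narrative places the crossing before the snapping.
(d) Not entailed — the narrative doesn't order the crossing relative to the opening.
(e) Entailed — 'Kai opened the door' is causative; it entails the inchoative 'the door opened'.

(b), (c), (e)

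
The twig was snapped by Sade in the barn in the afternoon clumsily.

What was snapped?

the twig

'the twig' marks the patient of the snapping event.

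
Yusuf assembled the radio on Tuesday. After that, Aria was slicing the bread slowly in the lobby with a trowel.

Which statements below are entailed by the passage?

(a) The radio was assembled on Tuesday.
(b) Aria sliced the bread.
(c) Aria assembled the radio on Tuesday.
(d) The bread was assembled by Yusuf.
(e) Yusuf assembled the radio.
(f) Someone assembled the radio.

(a), (e), (f)

(a) Entailed — the original entails any weakening of itself; this just generalizes the agent.
(b) Not entailed — 'was slicing' is progressive on an accomplishment; it does not entail the completed 'sliced'.
(c) Not entailed — the passage has Yusuf assembling the radio, not Aria.
(d) Not entailed — Yusuf assembled the radio, not the bread; the bread belongs to the slicing event.
(e) Entailed — every conjunct here is already in the original assembling event.
(f) Entailed — this follows by dropping conjuncts from the assembling event's description.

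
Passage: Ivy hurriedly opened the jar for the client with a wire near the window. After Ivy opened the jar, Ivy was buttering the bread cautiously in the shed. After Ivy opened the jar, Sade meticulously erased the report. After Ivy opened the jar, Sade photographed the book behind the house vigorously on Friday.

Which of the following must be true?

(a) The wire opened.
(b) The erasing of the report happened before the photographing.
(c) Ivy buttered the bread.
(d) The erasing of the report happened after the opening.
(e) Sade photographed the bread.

(a) Not entailed — the jar is what opened, not the wire.
(b) Not entailed — the narrative doesn't order the erasing relative to the photographing.
(c) Not entailed — 'was buttering' is progressive on an accomplishment; it does not entail the completed 'buttered'.
(d) Entailed — the narrative places the opening before the erasing.
(e) Not entailed — Sade photographed the book, not the bread; the bread belongs to the buttering event.

(d)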